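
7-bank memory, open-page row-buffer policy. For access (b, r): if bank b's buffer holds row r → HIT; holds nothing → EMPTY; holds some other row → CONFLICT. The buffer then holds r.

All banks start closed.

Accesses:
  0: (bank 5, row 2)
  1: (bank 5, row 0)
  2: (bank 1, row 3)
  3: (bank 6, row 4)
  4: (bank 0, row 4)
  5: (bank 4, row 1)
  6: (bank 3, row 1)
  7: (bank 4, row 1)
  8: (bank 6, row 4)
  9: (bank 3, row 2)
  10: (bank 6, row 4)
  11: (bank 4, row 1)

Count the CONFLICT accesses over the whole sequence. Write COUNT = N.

0: bank 5 row 2 — prev None → EMPTY
1: bank 5 row 0 — prev 2 → CONFLICT
2: bank 1 row 3 — prev None → EMPTY
3: bank 6 row 4 — prev None → EMPTY
4: bank 0 row 4 — prev None → EMPTY
5: bank 4 row 1 — prev None → EMPTY
6: bank 3 row 1 — prev None → EMPTY
7: bank 4 row 1 — prev 1 → HIT
8: bank 6 row 4 — prev 4 → HIT
9: bank 3 row 2 — prev 1 → CONFLICT
10: bank 6 row 4 — prev 4 → HIT
11: bank 4 row 1 — prev 1 → HIT

COUNT = 2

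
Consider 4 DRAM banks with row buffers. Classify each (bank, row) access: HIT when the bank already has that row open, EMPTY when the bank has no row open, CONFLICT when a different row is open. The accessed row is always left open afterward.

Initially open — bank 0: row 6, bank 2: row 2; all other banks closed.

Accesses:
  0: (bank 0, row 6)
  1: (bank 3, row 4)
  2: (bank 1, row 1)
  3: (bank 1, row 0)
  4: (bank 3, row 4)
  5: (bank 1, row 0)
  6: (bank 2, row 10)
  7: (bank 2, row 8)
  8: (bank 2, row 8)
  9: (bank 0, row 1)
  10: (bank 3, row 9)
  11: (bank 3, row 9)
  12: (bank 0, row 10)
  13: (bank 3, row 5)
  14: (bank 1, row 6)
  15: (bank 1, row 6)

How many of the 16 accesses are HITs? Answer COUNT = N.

  [0] b0 r6: had r6 ⇒ H
  [1] b3 r4: no row ⇒ E
  [2] b1 r1: no row ⇒ E
  [3] b1 r0: had r1 ⇒ C
  [4] b3 r4: had r4 ⇒ H
  [5] b1 r0: had r0 ⇒ H
  [6] b2 r10: had r2 ⇒ C
  [7] b2 r8: had r10 ⇒ C
  [8] b2 r8: had r8 ⇒ H
  [9] b0 r1: had r6 ⇒ C
  [10] b3 r9: had r4 ⇒ C
  [11] b3 r9: had r9 ⇒ H
  [12] b0 r10: had r1 ⇒ C
  [13] b3 r5: had r9 ⇒ C
  [14] b1 r6: had r0 ⇒ C
  [15] b1 r6: had r6 ⇒ H

COUNT = 6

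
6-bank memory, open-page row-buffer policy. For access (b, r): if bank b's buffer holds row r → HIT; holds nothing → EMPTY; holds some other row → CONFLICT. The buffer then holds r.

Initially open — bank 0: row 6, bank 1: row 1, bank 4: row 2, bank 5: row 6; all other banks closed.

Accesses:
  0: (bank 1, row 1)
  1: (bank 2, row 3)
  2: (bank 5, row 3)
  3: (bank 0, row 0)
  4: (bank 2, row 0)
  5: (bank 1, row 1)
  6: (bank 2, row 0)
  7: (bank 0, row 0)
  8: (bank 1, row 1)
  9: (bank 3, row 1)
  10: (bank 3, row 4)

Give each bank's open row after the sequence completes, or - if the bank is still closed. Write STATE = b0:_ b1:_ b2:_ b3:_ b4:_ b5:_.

0: bank 1 row 1 — prev 1 → HIT
1: bank 2 row 3 — prev None → EMPTY
2: bank 5 row 3 — prev 6 → CONFLICT
3: bank 0 row 0 — prev 6 → CONFLICT
4: bank 2 row 0 — prev 3 → CONFLICT
5: bank 1 row 1 — prev 1 → HIT
6: bank 2 row 0 — prev 0 → HIT
7: bank 0 row 0 — prev 0 → HIT
8: bank 1 row 1 — prev 1 → HIT
9: bank 3 row 1 — prev None → EMPTY
10: bank 3 row 4 — prev 1 → CONFLICT

STATE = b0:0 b1:1 b2:0 b3:4 b4:2 b5:3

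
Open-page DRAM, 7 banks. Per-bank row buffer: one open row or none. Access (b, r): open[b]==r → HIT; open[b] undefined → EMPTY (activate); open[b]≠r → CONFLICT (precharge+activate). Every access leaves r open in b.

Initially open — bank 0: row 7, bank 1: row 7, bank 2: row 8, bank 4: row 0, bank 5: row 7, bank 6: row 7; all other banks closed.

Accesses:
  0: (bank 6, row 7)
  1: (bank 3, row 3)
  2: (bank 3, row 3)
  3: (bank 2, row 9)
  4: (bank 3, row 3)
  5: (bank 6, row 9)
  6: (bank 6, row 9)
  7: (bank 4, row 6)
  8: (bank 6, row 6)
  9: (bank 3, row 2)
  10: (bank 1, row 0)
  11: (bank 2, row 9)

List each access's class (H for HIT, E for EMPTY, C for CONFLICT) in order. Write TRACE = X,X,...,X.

TRACE = H,E,H,C,H,C,H,C,C,C,C,H

step 0: bank6 7->7 [HIT]
step 1: bank3 None->3 [EMPTY]
step 2: bank3 3->3 [HIT]
step 3: bank2 8->9 [CONFLICT]
step 4: bank3 3->3 [HIT]
step 5: bank6 7->9 [CONFLICT]
step 6: bank6 9->9 [HIT]
step 7: bank4 0->6 [CONFLICT]
step 8: bank6 9->6 [CONFLICT]
step 9: bank3 3->2 [CONFLICT]
step 10: bank1 7->0 [CONFLICT]
step 11: bank2 9->9 [HIT]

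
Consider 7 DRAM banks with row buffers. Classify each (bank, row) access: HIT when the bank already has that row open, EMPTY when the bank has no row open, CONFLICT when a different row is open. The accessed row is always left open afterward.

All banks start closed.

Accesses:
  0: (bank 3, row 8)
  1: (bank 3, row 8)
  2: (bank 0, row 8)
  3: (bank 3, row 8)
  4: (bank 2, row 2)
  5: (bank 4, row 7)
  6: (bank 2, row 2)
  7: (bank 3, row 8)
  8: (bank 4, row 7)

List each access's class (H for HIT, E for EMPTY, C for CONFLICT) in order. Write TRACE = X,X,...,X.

step 0: bank3 None->8 [EMPTY]
step 1: bank3 8->8 [HIT]
step 2: bank0 None->8 [EMPTY]
step 3: bank3 8->8 [HIT]
step 4: bank2 None->2 [EMPTY]
step 5: bank4 None->7 [EMPTY]
step 6: bank2 2->2 [HIT]
step 7: bank3 8->8 [HIT]
step 8: bank4 7->7 [HIT]

TRACE = E,H,E,H,E,E,H,H,H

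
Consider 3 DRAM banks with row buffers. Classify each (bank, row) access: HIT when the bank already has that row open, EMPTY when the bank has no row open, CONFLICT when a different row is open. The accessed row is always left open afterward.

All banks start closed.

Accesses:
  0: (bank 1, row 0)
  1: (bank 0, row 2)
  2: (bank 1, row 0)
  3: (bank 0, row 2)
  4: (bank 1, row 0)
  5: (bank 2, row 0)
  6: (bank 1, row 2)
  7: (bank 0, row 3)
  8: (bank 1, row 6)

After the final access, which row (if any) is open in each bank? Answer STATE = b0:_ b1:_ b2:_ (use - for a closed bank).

STATE = b0:3 b1:6 b2:0

0: bank 1 row 0 — prev None → EMPTY
1: bank 0 row 2 — prev None → EMPTY
2: bank 1 row 0 — prev 0 → HIT
3: bank 0 row 2 — prev 2 → HIT
4: bank 1 row 0 — prev 0 → HIT
5: bank 2 row 0 — prev None → EMPTY
6: bank 1 row 2 — prev 0 → CONFLICT
7: bank 0 row 3 — prev 2 → CONFLICT
8: bank 1 row 6 — prev 2 → CONFLICT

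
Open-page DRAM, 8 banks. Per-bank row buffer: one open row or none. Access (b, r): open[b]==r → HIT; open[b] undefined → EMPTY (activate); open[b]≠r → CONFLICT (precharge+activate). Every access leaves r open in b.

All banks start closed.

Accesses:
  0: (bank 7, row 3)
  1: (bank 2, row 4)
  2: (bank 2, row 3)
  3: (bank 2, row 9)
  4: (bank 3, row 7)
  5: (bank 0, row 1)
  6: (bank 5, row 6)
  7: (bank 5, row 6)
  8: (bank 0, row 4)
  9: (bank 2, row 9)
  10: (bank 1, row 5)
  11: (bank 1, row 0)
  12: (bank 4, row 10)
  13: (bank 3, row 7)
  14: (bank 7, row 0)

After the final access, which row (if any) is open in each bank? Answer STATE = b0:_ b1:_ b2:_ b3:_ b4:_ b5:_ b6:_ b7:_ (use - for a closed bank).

  [0] b7 r3: no row ⇒ E
  [1] b2 r4: no row ⇒ E
  [2] b2 r3: had r4 ⇒ C
  [3] b2 r9: had r3 ⇒ C
  [4] b3 r7: no row ⇒ E
  [5] b0 r1: no row ⇒ E
  [6] b5 r6: no row ⇒ E
  [7] b5 r6: had r6 ⇒ H
  [8] b0 r4: had r1 ⇒ C
  [9] b2 r9: had r9 ⇒ H
  [10] b1 r5: no row ⇒ E
  [11] b1 r0: had r5 ⇒ C
  [12] b4 r10: no row ⇒ E
  [13] b3 r7: had r7 ⇒ H
  [14] b7 r0: had r3 ⇒ C

STATE = b0:4 b1:0 b2:9 b3:7 b4:10 b5:6 b6:- b7:0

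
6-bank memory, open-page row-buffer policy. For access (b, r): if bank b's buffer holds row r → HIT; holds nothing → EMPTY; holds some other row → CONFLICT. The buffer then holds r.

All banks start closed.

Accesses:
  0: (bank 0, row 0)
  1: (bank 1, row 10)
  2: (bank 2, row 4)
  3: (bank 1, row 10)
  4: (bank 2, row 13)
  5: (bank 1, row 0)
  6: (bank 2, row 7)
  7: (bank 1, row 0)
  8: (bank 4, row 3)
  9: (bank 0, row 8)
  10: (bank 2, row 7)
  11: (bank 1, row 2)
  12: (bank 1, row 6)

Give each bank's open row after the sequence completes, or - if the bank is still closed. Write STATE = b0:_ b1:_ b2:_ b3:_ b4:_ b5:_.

STATE = b0:8 b1:6 b2:7 b3:- b4:3 b5:-

#0 (0,0) E
#1 (1,10) E
#2 (2,4) E
#3 (1,10) H  (was 10)
#4 (2,13) C  (was 4)
#5 (1,0) C  (was 10)
#6 (2,7) C  (was 13)
#7 (1,0) H  (was 0)
#8 (4,3) E
#9 (0,8) C  (was 0)
#10 (2,7) H  (was 7)
#11 (1,2) C  (was 0)
#12 (1,6) C  (was 2)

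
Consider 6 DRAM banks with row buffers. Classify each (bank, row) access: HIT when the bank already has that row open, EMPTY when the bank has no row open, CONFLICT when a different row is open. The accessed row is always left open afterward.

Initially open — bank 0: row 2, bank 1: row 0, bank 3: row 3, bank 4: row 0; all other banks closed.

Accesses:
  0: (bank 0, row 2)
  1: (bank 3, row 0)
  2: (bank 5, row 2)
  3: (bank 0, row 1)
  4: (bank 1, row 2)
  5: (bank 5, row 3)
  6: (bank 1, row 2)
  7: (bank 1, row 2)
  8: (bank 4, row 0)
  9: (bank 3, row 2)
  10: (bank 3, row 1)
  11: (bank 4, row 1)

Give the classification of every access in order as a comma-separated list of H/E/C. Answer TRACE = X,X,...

  [0] b0 r2: had r2 ⇒ H
  [1] b3 r0: had r3 ⇒ C
  [2] b5 r2: no row ⇒ E
  [3] b0 r1: had r2 ⇒ C
  [4] b1 r2: had r0 ⇒ C
  [5] b5 r3: had r2 ⇒ C
  [6] b1 r2: had r2 ⇒ H
  [7] b1 r2: had r2 ⇒ H
  [8] b4 r0: had r0 ⇒ H
  [9] b3 r2: had r0 ⇒ C
  [10] b3 r1: had r2 ⇒ C
  [11] b4 r1: had r0 ⇒ C

TRACE = H,C,E,C,C,C,H,H,H,C,C,C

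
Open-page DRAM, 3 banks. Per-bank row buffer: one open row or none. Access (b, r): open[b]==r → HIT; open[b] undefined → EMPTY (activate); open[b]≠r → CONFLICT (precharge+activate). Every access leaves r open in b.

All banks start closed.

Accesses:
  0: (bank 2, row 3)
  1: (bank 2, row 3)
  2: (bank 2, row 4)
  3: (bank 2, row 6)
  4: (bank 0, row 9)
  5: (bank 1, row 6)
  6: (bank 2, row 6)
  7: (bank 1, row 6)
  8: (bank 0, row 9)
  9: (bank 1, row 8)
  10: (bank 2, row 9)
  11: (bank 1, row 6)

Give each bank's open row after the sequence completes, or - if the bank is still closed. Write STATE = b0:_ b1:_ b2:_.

STATE = b0:9 b1:6 b2:9

0: bank 2 row 3 — prev None → EMPTY
1: bank 2 row 3 — prev 3 → HIT
2: bank 2 row 4 — prev 3 → CONFLICT
3: bank 2 row 6 — prev 4 → CONFLICT
4: bank 0 row 9 — prev None → EMPTY
5: bank 1 row 6 — prev None → EMPTY
6: bank 2 row 6 — prev 6 → HIT
7: bank 1 row 6 — prev 6 → HIT
8: bank 0 row 9 — prev 9 → HIT
9: bank 1 row 8 — prev 6 → CONFLICT
10: bank 2 row 9 — prev 6 → CONFLICT
11: bank 1 row 6 — prev 8 → CONFLICT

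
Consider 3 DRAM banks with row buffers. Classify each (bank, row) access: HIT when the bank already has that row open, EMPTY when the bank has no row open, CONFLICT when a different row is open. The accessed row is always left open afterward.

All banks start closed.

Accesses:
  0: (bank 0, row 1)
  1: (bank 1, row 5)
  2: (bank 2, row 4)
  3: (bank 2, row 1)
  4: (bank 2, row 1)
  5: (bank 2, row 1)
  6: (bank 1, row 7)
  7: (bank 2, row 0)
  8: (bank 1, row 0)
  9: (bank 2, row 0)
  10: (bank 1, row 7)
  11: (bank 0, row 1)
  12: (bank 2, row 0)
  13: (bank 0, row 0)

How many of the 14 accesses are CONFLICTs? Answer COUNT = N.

  [0] b0 r1: no row ⇒ E
  [1] b1 r5: no row ⇒ E
  [2] b2 r4: no row ⇒ E
  [3] b2 r1: had r4 ⇒ C
  [4] b2 r1: had r1 ⇒ H
  [5] b2 r1: had r1 ⇒ H
  [6] b1 r7: had r5 ⇒ C
  [7] b2 r0: had r1 ⇒ C
  [8] b1 r0: had r7 ⇒ C
  [9] b2 r0: had r0 ⇒ H
  [10] b1 r7: had r0 ⇒ C
  [11] b0 r1: had r1 ⇒ H
  [12] b2 r0: had r0 ⇒ H
  [13] b0 r0: had r1 ⇒ C

COUNT = 6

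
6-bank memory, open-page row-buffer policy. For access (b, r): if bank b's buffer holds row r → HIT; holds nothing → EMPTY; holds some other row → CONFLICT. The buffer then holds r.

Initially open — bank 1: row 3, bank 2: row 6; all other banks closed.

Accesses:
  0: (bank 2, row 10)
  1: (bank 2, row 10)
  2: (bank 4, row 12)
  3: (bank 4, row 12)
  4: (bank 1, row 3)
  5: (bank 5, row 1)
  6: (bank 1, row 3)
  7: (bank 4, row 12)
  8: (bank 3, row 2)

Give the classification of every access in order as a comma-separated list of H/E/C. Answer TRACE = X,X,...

0: bank 2 row 10 — prev 6 → CONFLICT
1: bank 2 row 10 — prev 10 → HIT
2: bank 4 row 12 — prev None → EMPTY
3: bank 4 row 12 — prev 12 → HIT
4: bank 1 row 3 — prev 3 → HIT
5: bank 5 row 1 — prev None → EMPTY
6: bank 1 row 3 — prev 3 → HIT
7: bank 4 row 12 — prev 12 → HIT
8: bank 3 row 2 — prev None → EMPTY

TRACE = C,H,E,H,H,E,H,H,E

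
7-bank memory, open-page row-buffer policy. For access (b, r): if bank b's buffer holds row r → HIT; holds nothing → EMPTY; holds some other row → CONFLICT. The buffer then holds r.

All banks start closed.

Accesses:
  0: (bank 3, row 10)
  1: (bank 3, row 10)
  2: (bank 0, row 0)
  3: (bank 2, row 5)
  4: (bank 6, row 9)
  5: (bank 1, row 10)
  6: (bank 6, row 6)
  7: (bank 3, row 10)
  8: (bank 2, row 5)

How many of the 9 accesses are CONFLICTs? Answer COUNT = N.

0: bank 3 row 10 — prev None → EMPTY
1: bank 3 row 10 — prev 10 → HIT
2: bank 0 row 0 — prev None → EMPTY
3: bank 2 row 5 — prev None → EMPTY
4: bank 6 row 9 — prev None → EMPTY
5: bank 1 row 10 — prev None → EMPTY
6: bank 6 row 6 — prev 9 → CONFLICT
7: bank 3 row 10 — prev 10 → HIT
8: bank 2 row 5 — prev 5 → HIT

COUNT = 1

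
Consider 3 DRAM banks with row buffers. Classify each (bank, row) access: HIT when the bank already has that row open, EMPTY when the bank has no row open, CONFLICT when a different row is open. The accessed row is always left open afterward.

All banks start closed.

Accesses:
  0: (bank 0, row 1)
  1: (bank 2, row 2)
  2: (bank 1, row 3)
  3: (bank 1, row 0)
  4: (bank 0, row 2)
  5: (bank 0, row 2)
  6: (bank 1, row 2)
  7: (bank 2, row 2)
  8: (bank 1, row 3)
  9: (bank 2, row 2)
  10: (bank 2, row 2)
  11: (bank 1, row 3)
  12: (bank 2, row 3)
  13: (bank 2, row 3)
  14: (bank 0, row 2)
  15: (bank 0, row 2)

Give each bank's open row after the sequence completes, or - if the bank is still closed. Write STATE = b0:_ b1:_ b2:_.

STATE = b0:2 b1:3 b2:3

step 0: bank0 None->1 [EMPTY]
step 1: bank2 None->2 [EMPTY]
step 2: bank1 None->3 [EMPTY]
step 3: bank1 3->0 [CONFLICT]
step 4: bank0 1->2 [CONFLICT]
step 5: bank0 2->2 [HIT]
step 6: bank1 0->2 [CONFLICT]
step 7: bank2 2->2 [HIT]
step 8: bank1 2->3 [CONFLICT]
step 9: bank2 2->2 [HIT]
step 10: bank2 2->2 [HIT]
step 11: bank1 3->3 [HIT]
step 12: bank2 2->3 [CONFLICT]
step 13: bank2 3->3 [HIT]
step 14: bank0 2->2 [HIT]
step 15: bank0 2->2 [HIT]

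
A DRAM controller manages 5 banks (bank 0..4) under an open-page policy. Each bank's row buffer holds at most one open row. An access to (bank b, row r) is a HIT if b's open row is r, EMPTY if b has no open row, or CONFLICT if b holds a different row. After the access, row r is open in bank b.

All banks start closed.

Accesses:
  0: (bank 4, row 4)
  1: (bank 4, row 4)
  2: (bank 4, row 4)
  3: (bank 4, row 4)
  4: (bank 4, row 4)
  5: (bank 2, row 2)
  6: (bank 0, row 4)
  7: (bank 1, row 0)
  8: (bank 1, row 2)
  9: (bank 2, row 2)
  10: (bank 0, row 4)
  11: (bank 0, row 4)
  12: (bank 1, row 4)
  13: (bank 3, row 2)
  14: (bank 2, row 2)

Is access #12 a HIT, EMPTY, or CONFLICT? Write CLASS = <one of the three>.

CLASS = CONFLICT

  [0] b4 r4: no row ⇒ E
  [1] b4 r4: had r4 ⇒ H
  [2] b4 r4: had r4 ⇒ H
  [3] b4 r4: had r4 ⇒ H
  [4] b4 r4: had r4 ⇒ H
  [5] b2 r2: no row ⇒ E
  [6] b0 r4: no row ⇒ E
  [7] b1 r0: no row ⇒ E
  [8] b1 r2: had r0 ⇒ C
  [9] b2 r2: had r2 ⇒ H
  [10] b0 r4: had r4 ⇒ H
  [11] b0 r4: had r4 ⇒ H
  [12] b1 r4: had r2 ⇒ C
  [13] b3 r2: no row ⇒ E
  [14] b2 r2: had r2 ⇒ H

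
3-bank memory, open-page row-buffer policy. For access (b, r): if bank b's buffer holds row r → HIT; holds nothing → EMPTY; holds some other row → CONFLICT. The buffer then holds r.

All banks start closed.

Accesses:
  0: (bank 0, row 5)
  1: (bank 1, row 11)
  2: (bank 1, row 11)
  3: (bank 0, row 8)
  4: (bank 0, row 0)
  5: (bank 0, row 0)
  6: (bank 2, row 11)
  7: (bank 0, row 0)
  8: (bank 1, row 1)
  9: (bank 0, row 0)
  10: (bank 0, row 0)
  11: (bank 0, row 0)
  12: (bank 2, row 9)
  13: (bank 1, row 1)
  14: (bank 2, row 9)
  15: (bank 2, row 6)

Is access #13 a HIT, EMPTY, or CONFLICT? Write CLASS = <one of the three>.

#0 (0,5) E
#1 (1,11) E
#2 (1,11) H  (was 11)
#3 (0,8) C  (was 5)
#4 (0,0) C  (was 8)
#5 (0,0) H  (was 0)
#6 (2,11) E
#7 (0,0) H  (was 0)
#8 (1,1) C  (was 11)
#9 (0,0) H  (was 0)
#10 (0,0) H  (was 0)
#11 (0,0) H  (was 0)
#12 (2,9) C  (was 11)
#13 (1,1) H  (was 1)
#14 (2,9) H  (was 9)
#15 (2,6) C  (was 9)

CLASS = HIT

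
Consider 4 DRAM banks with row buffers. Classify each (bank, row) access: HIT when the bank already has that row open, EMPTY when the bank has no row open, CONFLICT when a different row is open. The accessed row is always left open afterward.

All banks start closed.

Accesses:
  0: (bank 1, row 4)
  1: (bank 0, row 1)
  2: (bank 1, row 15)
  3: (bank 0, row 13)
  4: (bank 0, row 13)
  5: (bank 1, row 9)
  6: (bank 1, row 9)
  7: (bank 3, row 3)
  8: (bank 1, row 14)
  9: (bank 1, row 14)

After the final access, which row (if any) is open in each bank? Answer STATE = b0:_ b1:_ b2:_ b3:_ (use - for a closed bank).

STATE = b0:13 b1:14 b2:- b3:3

step 0: bank1 None->4 [EMPTY]
step 1: bank0 None->1 [EMPTY]
step 2: bank1 4->15 [CONFLICT]
step 3: bank0 1->13 [CONFLICT]
step 4: bank0 13->13 [HIT]
step 5: bank1 15->9 [CONFLICT]
step 6: bank1 9->9 [HIT]
step 7: bank3 None->3 [EMPTY]
step 8: bank1 9->14 [CONFLICT]
step 9: bank1 14->14 [HIT]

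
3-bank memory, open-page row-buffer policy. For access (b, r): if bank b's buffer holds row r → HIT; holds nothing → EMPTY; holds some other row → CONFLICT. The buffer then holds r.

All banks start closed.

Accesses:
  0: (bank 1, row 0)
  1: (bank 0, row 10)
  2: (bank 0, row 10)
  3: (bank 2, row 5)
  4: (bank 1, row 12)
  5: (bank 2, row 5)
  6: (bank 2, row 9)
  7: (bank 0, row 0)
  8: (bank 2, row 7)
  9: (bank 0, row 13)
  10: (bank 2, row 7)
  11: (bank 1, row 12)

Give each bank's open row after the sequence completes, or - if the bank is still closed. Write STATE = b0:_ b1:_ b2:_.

#0 (1,0) E
#1 (0,10) E
#2 (0,10) H  (was 10)
#3 (2,5) E
#4 (1,12) C  (was 0)
#5 (2,5) H  (was 5)
#6 (2,9) C  (was 5)
#7 (0,0) C  (was 10)
#8 (2,7) C  (was 9)
#9 (0,13) C  (was 0)
#10 (2,7) H  (was 7)
#11 (1,12) H  (was 12)

STATE = b0:13 b1:12 b2:7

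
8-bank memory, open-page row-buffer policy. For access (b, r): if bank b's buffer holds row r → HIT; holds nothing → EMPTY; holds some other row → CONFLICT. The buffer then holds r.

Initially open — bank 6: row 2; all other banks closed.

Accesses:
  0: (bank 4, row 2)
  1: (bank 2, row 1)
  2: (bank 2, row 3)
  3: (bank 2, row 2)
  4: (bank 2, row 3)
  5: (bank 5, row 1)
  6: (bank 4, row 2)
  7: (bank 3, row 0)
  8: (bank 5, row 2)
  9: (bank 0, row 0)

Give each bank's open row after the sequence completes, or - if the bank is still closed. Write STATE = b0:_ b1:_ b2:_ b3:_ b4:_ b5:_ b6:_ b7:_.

#0 (4,2) E
#1 (2,1) E
#2 (2,3) C  (was 1)
#3 (2,2) C  (was 3)
#4 (2,3) C  (was 2)
#5 (5,1) E
#6 (4,2) H  (was 2)
#7 (3,0) E
#8 (5,2) C  (was 1)
#9 (0,0) E

STATE = b0:0 b1:- b2:3 b3:0 b4:2 b5:2 b6:2 b7:-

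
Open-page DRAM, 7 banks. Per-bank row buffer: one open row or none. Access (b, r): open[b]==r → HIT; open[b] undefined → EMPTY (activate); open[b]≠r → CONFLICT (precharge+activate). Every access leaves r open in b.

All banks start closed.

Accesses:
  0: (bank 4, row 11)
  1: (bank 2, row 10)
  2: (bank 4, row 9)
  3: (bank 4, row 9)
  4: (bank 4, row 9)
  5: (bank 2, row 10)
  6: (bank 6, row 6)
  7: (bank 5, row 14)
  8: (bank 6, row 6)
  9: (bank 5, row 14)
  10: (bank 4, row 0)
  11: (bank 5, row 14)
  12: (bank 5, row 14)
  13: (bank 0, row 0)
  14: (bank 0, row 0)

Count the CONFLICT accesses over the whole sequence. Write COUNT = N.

COUNT = 2

step 0: bank4 None->11 [EMPTY]
step 1: bank2 None->10 [EMPTY]
step 2: bank4 11->9 [CONFLICT]
step 3: bank4 9->9 [HIT]
step 4: bank4 9->9 [HIT]
step 5: bank2 10->10 [HIT]
step 6: bank6 None->6 [EMPTY]
step 7: bank5 None->14 [EMPTY]
step 8: bank6 6->6 [HIT]
step 9: bank5 14->14 [HIT]
step 10: bank4 9->0 [CONFLICT]
step 11: bank5 14->14 [HIT]
step 12: bank5 14->14 [HIT]
step 13: bank0 None->0 [EMPTY]
step 14: bank0 0->0 [HIT]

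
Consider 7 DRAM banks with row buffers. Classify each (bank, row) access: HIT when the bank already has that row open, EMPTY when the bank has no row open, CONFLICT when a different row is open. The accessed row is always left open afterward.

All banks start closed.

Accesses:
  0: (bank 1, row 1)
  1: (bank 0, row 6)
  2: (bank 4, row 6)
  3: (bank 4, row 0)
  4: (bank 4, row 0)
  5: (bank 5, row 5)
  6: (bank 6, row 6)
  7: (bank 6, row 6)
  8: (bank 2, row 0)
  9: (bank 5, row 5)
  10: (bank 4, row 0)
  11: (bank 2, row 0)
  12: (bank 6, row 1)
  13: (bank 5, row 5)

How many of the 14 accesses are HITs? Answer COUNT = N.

step 0: bank1 None->1 [EMPTY]
step 1: bank0 None->6 [EMPTY]
step 2: bank4 None->6 [EMPTY]
step 3: bank4 6->0 [CONFLICT]
step 4: bank4 0->0 [HIT]
step 5: bank5 None->5 [EMPTY]
step 6: bank6 None->6 [EMPTY]
step 7: bank6 6->6 [HIT]
step 8: bank2 None->0 [EMPTY]
step 9: bank5 5->5 [HIT]
step 10: bank4 0->0 [HIT]
step 11: bank2 0->0 [HIT]
step 12: bank6 6->1 [CONFLICT]
step 13: bank5 5->5 [HIT]

COUNT = 6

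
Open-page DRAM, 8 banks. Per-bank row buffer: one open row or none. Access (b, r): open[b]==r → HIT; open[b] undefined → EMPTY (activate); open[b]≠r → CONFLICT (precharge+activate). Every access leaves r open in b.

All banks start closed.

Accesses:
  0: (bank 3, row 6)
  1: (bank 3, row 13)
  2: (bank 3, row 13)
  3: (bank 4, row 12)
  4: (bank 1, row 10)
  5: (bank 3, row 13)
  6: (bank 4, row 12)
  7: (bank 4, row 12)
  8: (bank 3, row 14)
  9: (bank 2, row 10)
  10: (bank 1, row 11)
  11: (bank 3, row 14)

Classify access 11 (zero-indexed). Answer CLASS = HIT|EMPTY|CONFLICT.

  [0] b3 r6: no row ⇒ E
  [1] b3 r13: had r6 ⇒ C
  [2] b3 r13: had r13 ⇒ H
  [3] b4 r12: no row ⇒ E
  [4] b1 r10: no row ⇒ E
  [5] b3 r13: had r13 ⇒ H
  [6] b4 r12: had r12 ⇒ H
  [7] b4 r12: had r12 ⇒ H
  [8] b3 r14: had r13 ⇒ C
  [9] b2 r10: no row ⇒ E
  [10] b1 r11: had r10 ⇒ C
  [11] b3 r14: had r14 ⇒ H

CLASS = HIT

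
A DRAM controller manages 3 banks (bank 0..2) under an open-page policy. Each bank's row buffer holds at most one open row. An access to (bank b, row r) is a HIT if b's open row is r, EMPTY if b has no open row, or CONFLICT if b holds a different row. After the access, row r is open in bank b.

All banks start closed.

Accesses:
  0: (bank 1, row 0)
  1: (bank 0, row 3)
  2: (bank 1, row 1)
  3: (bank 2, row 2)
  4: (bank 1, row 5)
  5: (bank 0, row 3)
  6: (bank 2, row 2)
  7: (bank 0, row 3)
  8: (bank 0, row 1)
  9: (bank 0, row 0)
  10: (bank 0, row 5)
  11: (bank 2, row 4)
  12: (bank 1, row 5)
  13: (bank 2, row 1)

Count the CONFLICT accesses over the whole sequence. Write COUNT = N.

COUNT = 7

  [0] b1 r0: no row ⇒ E
  [1] b0 r3: no row ⇒ E
  [2] b1 r1: had r0 ⇒ C
  [3] b2 r2: no row ⇒ E
  [4] b1 r5: had r1 ⇒ C
  [5] b0 r3: had r3 ⇒ H
  [6] b2 r2: had r2 ⇒ H
  [7] b0 r3: had r3 ⇒ H
  [8] b0 r1: had r3 ⇒ C
  [9] b0 r0: had r1 ⇒ C
  [10] b0 r5: had r0 ⇒ C
  [11] b2 r4: had r2 ⇒ C
  [12] b1 r5: had r5 ⇒ H
  [13] b2 r1: had r4 ⇒ C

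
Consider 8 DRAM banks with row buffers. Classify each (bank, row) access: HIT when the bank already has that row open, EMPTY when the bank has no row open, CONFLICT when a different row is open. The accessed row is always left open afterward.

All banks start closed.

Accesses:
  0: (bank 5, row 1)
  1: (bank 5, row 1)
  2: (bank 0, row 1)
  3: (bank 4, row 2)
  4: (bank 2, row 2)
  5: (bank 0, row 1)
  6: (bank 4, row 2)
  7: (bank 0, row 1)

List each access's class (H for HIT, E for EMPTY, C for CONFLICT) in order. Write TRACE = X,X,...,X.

TRACE = E,H,E,E,E,H,H,H

#0 (5,1) E
#1 (5,1) H  (was 1)
#2 (0,1) E
#3 (4,2) E
#4 (2,2) E
#5 (0,1) H  (was 1)
#6 (4,2) H  (was 2)
#7 (0,1) H  (was 1)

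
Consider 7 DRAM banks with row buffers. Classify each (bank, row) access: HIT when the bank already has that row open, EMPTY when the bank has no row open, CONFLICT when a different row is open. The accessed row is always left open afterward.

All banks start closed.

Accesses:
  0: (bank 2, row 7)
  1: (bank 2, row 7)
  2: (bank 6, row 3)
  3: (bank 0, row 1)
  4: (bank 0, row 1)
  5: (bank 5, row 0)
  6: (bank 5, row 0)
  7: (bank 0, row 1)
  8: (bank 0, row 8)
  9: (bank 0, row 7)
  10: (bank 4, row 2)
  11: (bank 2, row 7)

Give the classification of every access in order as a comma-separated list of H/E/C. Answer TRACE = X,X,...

0: bank 2 row 7 — prev None → EMPTY
1: bank 2 row 7 — prev 7 → HIT
2: bank 6 row 3 — prev None → EMPTY
3: bank 0 row 1 — prev None → EMPTY
4: bank 0 row 1 — prev 1 → HIT
5: bank 5 row 0 — prev None → EMPTY
6: bank 5 row 0 — prev 0 → HIT
7: bank 0 row 1 — prev 1 → HIT
8: bank 0 row 8 — prev 1 → CONFLICT
9: bank 0 row 7 — prev 8 → CONFLICT
10: bank 4 row 2 — prev None → EMPTY
11: bank 2 row 7 — prev 7 → HIT

TRACE = E,H,E,E,H,E,H,H,C,C,E,H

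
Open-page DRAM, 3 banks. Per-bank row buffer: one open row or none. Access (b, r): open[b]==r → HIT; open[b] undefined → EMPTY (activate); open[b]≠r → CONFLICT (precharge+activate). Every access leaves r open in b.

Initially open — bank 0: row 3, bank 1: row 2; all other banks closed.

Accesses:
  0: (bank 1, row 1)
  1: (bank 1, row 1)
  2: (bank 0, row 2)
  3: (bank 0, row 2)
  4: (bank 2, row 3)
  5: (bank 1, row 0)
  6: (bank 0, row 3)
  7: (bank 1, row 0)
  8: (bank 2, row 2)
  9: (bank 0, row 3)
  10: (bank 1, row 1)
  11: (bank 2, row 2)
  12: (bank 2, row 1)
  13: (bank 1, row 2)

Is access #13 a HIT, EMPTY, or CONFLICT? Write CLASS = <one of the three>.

#0 (1,1) C  (was 2)
#1 (1,1) H  (was 1)
#2 (0,2) C  (was 3)
#3 (0,2) H  (was 2)
#4 (2,3) E
#5 (1,0) C  (was 1)
#6 (0,3) C  (was 2)
#7 (1,0) H  (was 0)
#8 (2,2) C  (was 3)
#9 (0,3) H  (was 3)
#10 (1,1) C  (was 0)
#11 (2,2) H  (was 2)
#12 (2,1) C  (was 2)
#13 (1,2) C  (was 1)

CLASS = CONFLICT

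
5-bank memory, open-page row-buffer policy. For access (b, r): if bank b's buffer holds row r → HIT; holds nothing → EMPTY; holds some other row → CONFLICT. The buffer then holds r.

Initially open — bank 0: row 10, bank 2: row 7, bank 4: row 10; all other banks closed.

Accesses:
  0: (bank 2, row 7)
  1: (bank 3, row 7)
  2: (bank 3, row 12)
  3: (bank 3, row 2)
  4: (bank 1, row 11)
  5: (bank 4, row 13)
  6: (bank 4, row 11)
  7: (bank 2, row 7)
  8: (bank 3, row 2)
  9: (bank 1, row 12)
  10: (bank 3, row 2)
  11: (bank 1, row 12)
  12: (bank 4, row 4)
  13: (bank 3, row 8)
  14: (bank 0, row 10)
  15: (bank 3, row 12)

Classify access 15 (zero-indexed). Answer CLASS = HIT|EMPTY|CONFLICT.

CLASS = CONFLICT

#0 (2,7) H  (was 7)
#1 (3,7) E
#2 (3,12) C  (was 7)
#3 (3,2) C  (was 12)
#4 (1,11) E
#5 (4,13) C  (was 10)
#6 (4,11) C  (was 13)
#7 (2,7) H  (was 7)
#8 (3,2) H  (was 2)
#9 (1,12) C  (was 11)
#10 (3,2) H  (was 2)
#11 (1,12) H  (was 12)
#12 (4,4) C  (was 11)
#13 (3,8) C  (was 2)
#14 (0,10) H  (was 10)
#15 (3,12) C  (was 8)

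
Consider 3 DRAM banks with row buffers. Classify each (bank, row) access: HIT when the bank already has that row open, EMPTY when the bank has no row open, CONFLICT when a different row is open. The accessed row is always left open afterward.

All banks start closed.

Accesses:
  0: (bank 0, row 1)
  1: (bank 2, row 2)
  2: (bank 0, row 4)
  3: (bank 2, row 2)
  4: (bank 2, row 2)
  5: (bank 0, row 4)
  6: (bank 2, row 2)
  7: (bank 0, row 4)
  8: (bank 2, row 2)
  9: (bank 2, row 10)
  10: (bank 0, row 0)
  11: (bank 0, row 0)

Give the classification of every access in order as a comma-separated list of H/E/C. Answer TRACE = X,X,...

TRACE = E,E,C,H,H,H,H,H,H,C,C,H

step 0: bank0 None->1 [EMPTY]
step 1: bank2 None->2 [EMPTY]
step 2: bank0 1->4 [CONFLICT]
step 3: bank2 2->2 [HIT]
step 4: bank2 2->2 [HIT]
step 5: bank0 4->4 [HIT]
step 6: bank2 2->2 [HIT]
step 7: bank0 4->4 [HIT]
step 8: bank2 2->2 [HIT]
step 9: bank2 2->10 [CONFLICT]
step 10: bank0 4->0 [CONFLICT]
step 11: bank0 0->0 [HIT]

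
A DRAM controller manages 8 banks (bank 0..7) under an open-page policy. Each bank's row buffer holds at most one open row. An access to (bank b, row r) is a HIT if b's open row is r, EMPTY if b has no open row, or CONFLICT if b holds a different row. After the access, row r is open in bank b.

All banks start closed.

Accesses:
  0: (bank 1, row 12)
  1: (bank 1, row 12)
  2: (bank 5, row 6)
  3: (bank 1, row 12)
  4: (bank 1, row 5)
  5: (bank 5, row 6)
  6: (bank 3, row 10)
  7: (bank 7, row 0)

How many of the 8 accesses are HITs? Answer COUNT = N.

step 0: bank1 None->12 [EMPTY]
step 1: bank1 12->12 [HIT]
step 2: bank5 None->6 [EMPTY]
step 3: bank1 12->12 [HIT]
step 4: bank1 12->5 [CONFLICT]
step 5: bank5 6->6 [HIT]
step 6: bank3 None->10 [EMPTY]
step 7: bank7 None->0 [EMPTY]

COUNT = 3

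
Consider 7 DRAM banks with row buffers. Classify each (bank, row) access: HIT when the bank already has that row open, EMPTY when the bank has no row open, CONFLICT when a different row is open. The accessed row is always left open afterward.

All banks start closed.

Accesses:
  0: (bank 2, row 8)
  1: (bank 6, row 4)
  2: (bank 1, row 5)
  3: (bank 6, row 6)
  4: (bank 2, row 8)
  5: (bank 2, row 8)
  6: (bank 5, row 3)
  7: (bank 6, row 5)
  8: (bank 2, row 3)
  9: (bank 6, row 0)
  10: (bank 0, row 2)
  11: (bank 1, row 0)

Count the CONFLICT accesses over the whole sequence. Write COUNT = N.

COUNT = 5

  [0] b2 r8: no row ⇒ E
  [1] b6 r4: no row ⇒ E
  [2] b1 r5: no row ⇒ E
  [3] b6 r6: had r4 ⇒ C
  [4] b2 r8: had r8 ⇒ H
  [5] b2 r8: had r8 ⇒ H
  [6] b5 r3: no row ⇒ E
  [7] b6 r5: had r6 ⇒ C
  [8] b2 r3: had r8 ⇒ C
  [9] b6 r0: had r5 ⇒ C
  [10] b0 r2: no row ⇒ E
  [11] b1 r0: had r5 ⇒ C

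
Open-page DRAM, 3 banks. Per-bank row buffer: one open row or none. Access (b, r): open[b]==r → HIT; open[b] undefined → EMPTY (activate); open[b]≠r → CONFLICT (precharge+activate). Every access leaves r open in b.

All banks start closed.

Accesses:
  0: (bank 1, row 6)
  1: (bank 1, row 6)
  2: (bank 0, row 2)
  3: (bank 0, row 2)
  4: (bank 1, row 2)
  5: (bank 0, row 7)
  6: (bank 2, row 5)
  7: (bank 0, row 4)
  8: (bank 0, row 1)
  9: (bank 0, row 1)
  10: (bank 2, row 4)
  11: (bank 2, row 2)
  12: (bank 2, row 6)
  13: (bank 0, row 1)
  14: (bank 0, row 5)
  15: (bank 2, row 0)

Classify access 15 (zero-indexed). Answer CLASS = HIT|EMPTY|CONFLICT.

CLASS = CONFLICT

  [0] b1 r6: no row ⇒ E
  [1] b1 r6: had r6 ⇒ H
  [2] b0 r2: no row ⇒ E
  [3] b0 r2: had r2 ⇒ H
  [4] b1 r2: had r6 ⇒ C
  [5] b0 r7: had r2 ⇒ C
  [6] b2 r5: no row ⇒ E
  [7] b0 r4: had r7 ⇒ C
  [8] b0 r1: had r4 ⇒ C
  [9] b0 r1: had r1 ⇒ H
  [10] b2 r4: had r5 ⇒ C
  [11] b2 r2: had r4 ⇒ C
  [12] b2 r6: had r2 ⇒ C
  [13] b0 r1: had r1 ⇒ H
  [14] b0 r5: had r1 ⇒ C
  [15] b2 r0: had r6 ⇒ C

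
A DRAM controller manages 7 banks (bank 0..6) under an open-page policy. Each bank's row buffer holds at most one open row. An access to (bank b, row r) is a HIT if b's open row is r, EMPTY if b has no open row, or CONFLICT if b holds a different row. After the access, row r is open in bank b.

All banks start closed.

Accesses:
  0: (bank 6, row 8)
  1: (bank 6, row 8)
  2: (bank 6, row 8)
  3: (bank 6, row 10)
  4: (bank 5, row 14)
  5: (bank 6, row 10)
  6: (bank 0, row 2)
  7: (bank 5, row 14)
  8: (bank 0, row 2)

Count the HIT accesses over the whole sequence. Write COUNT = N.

COUNT = 5

0: bank 6 row 8 — prev None → EMPTY
1: bank 6 row 8 — prev 8 → HIT
2: bank 6 row 8 — prev 8 → HIT
3: bank 6 row 10 — prev 8 → CONFLICT
4: bank 5 row 14 — prev None → EMPTY
5: bank 6 row 10 — prev 10 → HIT
6: bank 0 row 2 — prev None → EMPTY
7: bank 5 row 14 — prev 14 → HIT
8: bank 0 row 2 — prev 2 → HIT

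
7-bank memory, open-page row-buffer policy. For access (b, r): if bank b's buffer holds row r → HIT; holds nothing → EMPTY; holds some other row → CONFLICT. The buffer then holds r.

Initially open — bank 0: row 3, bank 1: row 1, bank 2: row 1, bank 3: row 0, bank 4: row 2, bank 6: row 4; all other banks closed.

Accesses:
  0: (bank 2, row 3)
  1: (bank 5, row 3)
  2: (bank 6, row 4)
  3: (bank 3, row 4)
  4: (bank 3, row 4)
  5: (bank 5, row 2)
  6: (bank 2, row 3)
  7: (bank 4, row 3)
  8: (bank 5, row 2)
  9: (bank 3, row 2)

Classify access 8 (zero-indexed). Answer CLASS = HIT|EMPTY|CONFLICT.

CLASS = HIT

step 0: bank2 1->3 [CONFLICT]
step 1: bank5 None->3 [EMPTY]
step 2: bank6 4->4 [HIT]
step 3: bank3 0->4 [CONFLICT]
step 4: bank3 4->4 [HIT]
step 5: bank5 3->2 [CONFLICT]
step 6: bank2 3->3 [HIT]
step 7: bank4 2->3 [CONFLICT]
step 8: bank5 2->2 [HIT]
step 9: bank3 4->2 [CONFLICT]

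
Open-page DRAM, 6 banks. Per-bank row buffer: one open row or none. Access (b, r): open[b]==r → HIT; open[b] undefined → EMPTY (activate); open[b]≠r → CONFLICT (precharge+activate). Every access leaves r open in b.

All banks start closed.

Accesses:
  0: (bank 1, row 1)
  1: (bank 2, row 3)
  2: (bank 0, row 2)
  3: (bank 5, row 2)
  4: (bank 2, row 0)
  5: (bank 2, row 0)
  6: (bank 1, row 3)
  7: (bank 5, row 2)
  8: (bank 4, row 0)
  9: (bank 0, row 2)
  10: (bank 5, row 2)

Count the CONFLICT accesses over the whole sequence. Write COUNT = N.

step 0: bank1 None->1 [EMPTY]
step 1: bank2 None->3 [EMPTY]
step 2: bank0 None->2 [EMPTY]
step 3: bank5 None->2 [EMPTY]
step 4: bank2 3->0 [CONFLICT]
step 5: bank2 0->0 [HIT]
step 6: bank1 1->3 [CONFLICT]
step 7: bank5 2->2 [HIT]
step 8: bank4 None->0 [EMPTY]
step 9: bank0 2->2 [HIT]
step 10: bank5 2->2 [HIT]

COUNT = 2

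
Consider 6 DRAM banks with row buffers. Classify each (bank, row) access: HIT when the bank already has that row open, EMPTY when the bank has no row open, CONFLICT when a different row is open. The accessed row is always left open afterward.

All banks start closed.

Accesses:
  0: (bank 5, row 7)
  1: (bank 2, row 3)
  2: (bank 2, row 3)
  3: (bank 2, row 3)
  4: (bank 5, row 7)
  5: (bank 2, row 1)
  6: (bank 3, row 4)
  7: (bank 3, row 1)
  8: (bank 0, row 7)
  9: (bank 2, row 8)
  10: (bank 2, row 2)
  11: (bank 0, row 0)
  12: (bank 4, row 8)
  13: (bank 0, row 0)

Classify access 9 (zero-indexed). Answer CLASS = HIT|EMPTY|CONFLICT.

0: bank 5 row 7 — prev None → EMPTY
1: bank 2 row 3 — prev None → EMPTY
2: bank 2 row 3 — prev 3 → HIT
3: bank 2 row 3 — prev 3 → HIT
4: bank 5 row 7 — prev 7 → HIT
5: bank 2 row 1 — prev 3 → CONFLICT
6: bank 3 row 4 — prev None → EMPTY
7: bank 3 row 1 — prev 4 → CONFLICT
8: bank 0 row 7 — prev None → EMPTY
9: bank 2 row 8 — prev 1 → CONFLICT
10: bank 2 row 2 — prev 8 → CONFLICT
11: bank 0 row 0 — prev 7 → CONFLICT
12: bank 4 row 8 — prev None → EMPTY
13: bank 0 row 0 — prev 0 → HIT

CLASS = CONFLICT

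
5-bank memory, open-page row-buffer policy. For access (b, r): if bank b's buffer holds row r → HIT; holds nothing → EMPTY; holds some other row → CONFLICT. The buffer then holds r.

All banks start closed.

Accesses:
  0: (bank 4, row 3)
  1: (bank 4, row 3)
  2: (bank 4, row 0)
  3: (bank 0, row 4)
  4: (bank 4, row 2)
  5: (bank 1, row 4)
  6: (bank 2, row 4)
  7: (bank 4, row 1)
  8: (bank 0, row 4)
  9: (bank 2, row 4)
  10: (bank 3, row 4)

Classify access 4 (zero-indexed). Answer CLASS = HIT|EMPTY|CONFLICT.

step 0: bank4 None->3 [EMPTY]
step 1: bank4 3->3 [HIT]
step 2: bank4 3->0 [CONFLICT]
step 3: bank0 None->4 [EMPTY]
step 4: bank4 0->2 [CONFLICT]
step 5: bank1 None->4 [EMPTY]
step 6: bank2 None->4 [EMPTY]
step 7: bank4 2->1 [CONFLICT]
step 8: bank0 4->4 [HIT]
step 9: bank2 4->4 [HIT]
step 10: bank3 None->4 [EMPTY]

CLASS = CONFLICT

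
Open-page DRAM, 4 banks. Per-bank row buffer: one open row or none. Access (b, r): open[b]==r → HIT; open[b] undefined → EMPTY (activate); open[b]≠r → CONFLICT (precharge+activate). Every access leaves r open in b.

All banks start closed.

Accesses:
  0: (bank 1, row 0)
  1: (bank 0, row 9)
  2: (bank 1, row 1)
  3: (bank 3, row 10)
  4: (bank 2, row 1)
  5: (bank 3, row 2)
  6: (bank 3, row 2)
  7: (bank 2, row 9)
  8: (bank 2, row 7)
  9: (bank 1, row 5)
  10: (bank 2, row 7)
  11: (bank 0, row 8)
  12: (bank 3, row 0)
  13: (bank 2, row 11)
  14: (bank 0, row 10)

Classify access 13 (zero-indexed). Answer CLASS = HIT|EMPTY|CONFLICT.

#0 (1,0) E
#1 (0,9) E
#2 (1,1) C  (was 0)
#3 (3,10) E
#4 (2,1) E
#5 (3,2) C  (was 10)
#6 (3,2) H  (was 2)
#7 (2,9) C  (was 1)
#8 (2,7) C  (was 9)
#9 (1,5) C  (was 1)
#10 (2,7) H  (was 7)
#11 (0,8) C  (was 9)
#12 (3,0) C  (was 2)
#13 (2,11) C  (was 7)
#14 (0,10) C  (was 8)

CLASS = CONFLICT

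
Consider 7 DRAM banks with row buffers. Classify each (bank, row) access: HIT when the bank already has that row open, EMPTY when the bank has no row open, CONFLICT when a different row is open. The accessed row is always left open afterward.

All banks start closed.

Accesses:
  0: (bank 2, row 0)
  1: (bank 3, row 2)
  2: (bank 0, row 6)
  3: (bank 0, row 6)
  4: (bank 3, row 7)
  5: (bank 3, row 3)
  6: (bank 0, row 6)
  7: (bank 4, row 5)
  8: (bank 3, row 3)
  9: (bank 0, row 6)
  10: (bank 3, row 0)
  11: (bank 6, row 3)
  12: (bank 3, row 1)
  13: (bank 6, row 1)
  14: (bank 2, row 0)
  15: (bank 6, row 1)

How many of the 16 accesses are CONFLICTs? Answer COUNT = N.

COUNT = 5

#0 (2,0) E
#1 (3,2) E
#2 (0,6) E
#3 (0,6) H  (was 6)
#4 (3,7) C  (was 2)
#5 (3,3) C  (was 7)
#6 (0,6) H  (was 6)
#7 (4,5) E
#8 (3,3) H  (was 3)
#9 (0,6) H  (was 6)
#10 (3,0) C  (was 3)
#11 (6,3) E
#12 (3,1) C  (was 0)
#13 (6,1) C  (was 3)
#14 (2,0) H  (was 0)
#15 (6,1) H  (was 1)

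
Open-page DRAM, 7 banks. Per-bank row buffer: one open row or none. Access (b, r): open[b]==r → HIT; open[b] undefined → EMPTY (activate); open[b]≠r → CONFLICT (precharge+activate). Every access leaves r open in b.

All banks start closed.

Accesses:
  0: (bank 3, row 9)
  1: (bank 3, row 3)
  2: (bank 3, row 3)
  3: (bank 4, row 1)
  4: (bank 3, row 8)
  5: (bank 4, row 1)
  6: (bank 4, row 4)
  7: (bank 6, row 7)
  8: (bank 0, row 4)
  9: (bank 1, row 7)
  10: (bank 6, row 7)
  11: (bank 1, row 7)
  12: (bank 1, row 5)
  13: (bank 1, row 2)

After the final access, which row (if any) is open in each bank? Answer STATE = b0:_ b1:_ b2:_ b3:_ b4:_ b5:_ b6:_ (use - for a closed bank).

step 0: bank3 None->9 [EMPTY]
step 1: bank3 9->3 [CONFLICT]
step 2: bank3 3->3 [HIT]
step 3: bank4 None->1 [EMPTY]
step 4: bank3 3->8 [CONFLICT]
step 5: bank4 1->1 [HIT]
step 6: bank4 1->4 [CONFLICT]
step 7: bank6 None->7 [EMPTY]
step 8: bank0 None->4 [EMPTY]
step 9: bank1 None->7 [EMPTY]
step 10: bank6 7->7 [HIT]
step 11: bank1 7->7 [HIT]
step 12: bank1 7->5 [CONFLICT]
step 13: bank1 5->2 [CONFLICT]

STATE = b0:4 b1:2 b2:- b3:8 b4:4 b5:- b6:7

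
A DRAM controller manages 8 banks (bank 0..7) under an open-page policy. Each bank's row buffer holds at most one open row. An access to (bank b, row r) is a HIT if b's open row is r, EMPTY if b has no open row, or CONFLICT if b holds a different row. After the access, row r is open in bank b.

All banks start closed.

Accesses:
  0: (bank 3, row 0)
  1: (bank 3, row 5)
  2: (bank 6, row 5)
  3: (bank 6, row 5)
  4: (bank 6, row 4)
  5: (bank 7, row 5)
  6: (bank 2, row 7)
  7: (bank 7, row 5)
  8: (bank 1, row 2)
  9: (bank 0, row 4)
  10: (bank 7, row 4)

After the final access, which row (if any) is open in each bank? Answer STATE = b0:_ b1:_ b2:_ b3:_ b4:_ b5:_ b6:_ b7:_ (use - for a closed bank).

STATE = b0:4 b1:2 b2:7 b3:5 b4:- b5:- b6:4 b7:4

0: bank 3 row 0 — prev None → EMPTY
1: bank 3 row 5 — prev 0 → CONFLICT
2: bank 6 row 5 — prev None → EMPTY
3: bank 6 row 5 — prev 5 → HIT
4: bank 6 row 4 — prev 5 → CONFLICT
5: bank 7 row 5 — prev None → EMPTY
6: bank 2 row 7 — prev None → EMPTY
7: bank 7 row 5 — prev 5 → HIT
8: bank 1 row 2 — prev None → EMPTY
9: bank 0 row 4 — prev None → EMPTY
10: bank 7 row 4 — prev 5 → CONFLICT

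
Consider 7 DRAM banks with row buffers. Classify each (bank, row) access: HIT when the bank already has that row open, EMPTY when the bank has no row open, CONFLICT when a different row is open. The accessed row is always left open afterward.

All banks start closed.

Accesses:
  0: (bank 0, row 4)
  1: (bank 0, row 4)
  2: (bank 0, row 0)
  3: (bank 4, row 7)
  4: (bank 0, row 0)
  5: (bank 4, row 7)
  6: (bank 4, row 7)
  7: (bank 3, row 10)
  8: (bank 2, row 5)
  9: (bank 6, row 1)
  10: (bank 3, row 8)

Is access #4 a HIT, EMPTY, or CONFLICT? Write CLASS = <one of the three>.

#0 (0,4) E
#1 (0,4) H  (was 4)
#2 (0,0) C  (was 4)
#3 (4,7) E
#4 (0,0) H  (was 0)
#5 (4,7) H  (was 7)
#6 (4,7) H  (was 7)
#7 (3,10) E
#8 (2,5) E
#9 (6,1) E
#10 (3,8) C  (was 10)

CLASS = HIT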